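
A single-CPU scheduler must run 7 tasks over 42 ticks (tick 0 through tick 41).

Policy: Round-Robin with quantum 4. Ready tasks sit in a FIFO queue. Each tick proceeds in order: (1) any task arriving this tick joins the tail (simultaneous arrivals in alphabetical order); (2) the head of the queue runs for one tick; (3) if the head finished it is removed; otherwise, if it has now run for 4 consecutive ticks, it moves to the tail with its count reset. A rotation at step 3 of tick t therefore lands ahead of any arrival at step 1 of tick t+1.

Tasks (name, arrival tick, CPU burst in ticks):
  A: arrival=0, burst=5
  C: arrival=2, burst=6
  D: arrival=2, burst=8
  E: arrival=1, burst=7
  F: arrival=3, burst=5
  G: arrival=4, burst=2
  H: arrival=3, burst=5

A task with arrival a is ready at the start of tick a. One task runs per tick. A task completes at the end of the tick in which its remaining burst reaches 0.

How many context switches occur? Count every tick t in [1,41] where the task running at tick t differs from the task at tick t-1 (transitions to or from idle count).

t=0: queue=[A] q_used=0 → run A
t=1: queue=[A,E] q_used=1 → run A
t=2: queue=[A,E,C,D] q_used=2 → run A
t=3: queue=[A,E,C,D,F,H] q_used=3 → run A
t=4: queue=[E,C,D,F,H,A,G] q_used=0 → run E
t=5: queue=[E,C,D,F,H,A,G] q_used=1 → run E
t=6: queue=[E,C,D,F,H,A,G] q_used=2 → run E
t=7: queue=[E,C,D,F,H,A,G] q_used=3 → run E
t=8: queue=[C,D,F,H,A,G,E] q_used=0 → run C
t=9: queue=[C,D,F,H,A,G,E] q_used=1 → run C
t=10: queue=[C,D,F,H,A,G,E] q_used=2 → run C
t=11: queue=[C,D,F,H,A,G,E] q_used=3 → run C
t=12: queue=[D,F,H,A,G,E,C] q_used=0 → run D
t=13: queue=[D,F,H,A,G,E,C] q_used=1 → run D
t=14: queue=[D,F,H,A,G,E,C] q_used=2 → run D
t=15: queue=[D,F,H,A,G,E,C] q_used=3 → run D
t=16: queue=[F,H,A,G,E,C,D] q_used=0 → run F
t=17: queue=[F,H,A,G,E,C,D] q_used=1 → run F
t=18: queue=[F,H,A,G,E,C,D] q_used=2 → run F
t=19: queue=[F,H,A,G,E,C,D] q_used=3 → run F
t=20: queue=[H,A,G,E,C,D,F] q_used=0 → run H
t=21: queue=[H,A,G,E,C,D,F] q_used=1 → run H
t=22: queue=[H,A,G,E,C,D,F] q_used=2 → run H
t=23: queue=[H,A,G,E,C,D,F] q_used=3 → run H
t=24: queue=[A,G,E,C,D,F,H] q_used=0 → run A
t=25: queue=[G,E,C,D,F,H] q_used=0 → run G
t=26: queue=[G,E,C,D,F,H] q_used=1 → run G
t=27: queue=[E,C,D,F,H] q_used=0 → run E
t=28: queue=[E,C,D,F,H] q_used=1 → run E
t=29: queue=[E,C,D,F,H] q_used=2 → run E
t=30: queue=[C,D,F,H] q_used=0 → run C
t=31: queue=[C,D,F,H] q_used=1 → run C
t=32: queue=[D,F,H] q_used=0 → run D
t=33: queue=[D,F,H] q_used=1 → run D
t=34: queue=[D,F,H] q_used=2 → run D
t=35: queue=[D,F,H] q_used=3 → run D
t=36: queue=[F,H] q_used=0 → run F
t=37: queue=[H] q_used=0 → run H
t=38: (idle)
t=39: (idle)
t=40: (idle)
t=41: (idle)

context switches = 13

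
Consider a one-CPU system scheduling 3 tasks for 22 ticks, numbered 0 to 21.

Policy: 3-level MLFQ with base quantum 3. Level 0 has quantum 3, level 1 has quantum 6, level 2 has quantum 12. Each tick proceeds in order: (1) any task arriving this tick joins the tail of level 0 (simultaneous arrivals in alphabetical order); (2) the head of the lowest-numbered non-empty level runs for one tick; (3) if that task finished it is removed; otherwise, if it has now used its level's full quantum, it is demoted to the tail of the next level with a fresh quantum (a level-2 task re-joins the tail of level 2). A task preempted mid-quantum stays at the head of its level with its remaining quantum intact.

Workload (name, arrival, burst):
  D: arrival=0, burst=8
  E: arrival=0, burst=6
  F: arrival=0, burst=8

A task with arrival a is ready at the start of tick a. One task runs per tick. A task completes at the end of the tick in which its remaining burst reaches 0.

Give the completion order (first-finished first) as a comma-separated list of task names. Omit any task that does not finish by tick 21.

completion order = D, E, F

t=0: L0/L1/L2 = DEF/-/- → run D
t=1: L0/L1/L2 = DEF/-/- → run D
t=2: L0/L1/L2 = DEF/-/- → run D
t=3: L0/L1/L2 = EF/D/- → run E
t=4: L0/L1/L2 = EF/D/- → run E
t=5: L0/L1/L2 = EF/D/- → run E
t=6: L0/L1/L2 = F/DE/- → run F
t=7: L0/L1/L2 = F/DE/- → run F
t=8: L0/L1/L2 = F/DE/- → run F
t=9: L0/L1/L2 = -/DEF/- → run D
t=10: L0/L1/L2 = -/DEF/- → run D
t=11: L0/L1/L2 = -/DEF/- → run D
t=12: L0/L1/L2 = -/DEF/- → run D
t=13: L0/L1/L2 = -/DEF/- → run D
t=14: L0/L1/L2 = -/EF/- → run E
t=15: L0/L1/L2 = -/EF/- → run E
t=16: L0/L1/L2 = -/EF/- → run E
t=17: L0/L1/L2 = -/F/- → run F
t=18: L0/L1/L2 = -/F/- → run F
t=19: L0/L1/L2 = -/F/- → run F
t=20: L0/L1/L2 = -/F/- → run F
t=21: L0/L1/L2 = -/F/- → run F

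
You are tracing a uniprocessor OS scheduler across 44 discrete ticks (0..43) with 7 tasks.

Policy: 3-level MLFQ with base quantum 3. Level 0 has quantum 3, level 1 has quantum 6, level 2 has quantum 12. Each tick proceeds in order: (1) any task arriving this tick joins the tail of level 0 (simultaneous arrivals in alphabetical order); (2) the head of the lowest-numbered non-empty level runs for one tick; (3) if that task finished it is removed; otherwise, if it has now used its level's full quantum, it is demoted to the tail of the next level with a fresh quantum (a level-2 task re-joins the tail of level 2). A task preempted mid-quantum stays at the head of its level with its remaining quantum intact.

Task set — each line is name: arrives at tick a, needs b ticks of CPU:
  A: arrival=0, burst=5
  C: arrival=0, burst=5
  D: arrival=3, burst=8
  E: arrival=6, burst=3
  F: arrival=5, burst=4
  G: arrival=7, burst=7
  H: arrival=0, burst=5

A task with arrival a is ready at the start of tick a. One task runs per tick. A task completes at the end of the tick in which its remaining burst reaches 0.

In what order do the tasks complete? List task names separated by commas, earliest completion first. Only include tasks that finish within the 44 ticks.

completion order = E, A, C, H, D, F, G

t=0: L0/L1/L2 = ACH/-/- → run A
t=1: L0/L1/L2 = ACH/-/- → run A
t=2: L0/L1/L2 = ACH/-/- → run A
t=3: L0/L1/L2 = CHD/A/- → run C
t=4: L0/L1/L2 = CHD/A/- → run C
t=5: L0/L1/L2 = CHDF/A/- → run C
t=6: L0/L1/L2 = HDFE/AC/- → run H
t=7: L0/L1/L2 = HDFEG/AC/- → run H
t=8: L0/L1/L2 = HDFEG/AC/- → run H
t=9: L0/L1/L2 = DFEG/ACH/- → run D
t=10: L0/L1/L2 = DFEG/ACH/- → run D
t=11: L0/L1/L2 = DFEG/ACH/- → run D
t=12: L0/L1/L2 = FEG/ACHD/- → run F
t=13: L0/L1/L2 = FEG/ACHD/- → run F
t=14: L0/L1/L2 = FEG/ACHD/- → run F
t=15: L0/L1/L2 = EG/ACHDF/- → run E
t=16: L0/L1/L2 = EG/ACHDF/- → run E
t=17: L0/L1/L2 = EG/ACHDF/- → run E
t=18: L0/L1/L2 = G/ACHDF/- → run G
t=19: L0/L1/L2 = G/ACHDF/- → run G
t=20: L0/L1/L2 = G/ACHDF/- → run G
t=21: L0/L1/L2 = -/ACHDFG/- → run A
t=22: L0/L1/L2 = -/ACHDFG/- → run A
t=23: L0/L1/L2 = -/CHDFG/- → run C
t=24: L0/L1/L2 = -/CHDFG/- → run C
t=25: L0/L1/L2 = -/HDFG/- → run H
t=26: L0/L1/L2 = -/HDFG/- → run H
t=27: L0/L1/L2 = -/DFG/- → run D
t=28: L0/L1/L2 = -/DFG/- → run D
t=29: L0/L1/L2 = -/DFG/- → run D
t=30: L0/L1/L2 = -/DFG/- → run D
t=31: L0/L1/L2 = -/DFG/- → run D
t=32: L0/L1/L2 = -/FG/- → run F
t=33: L0/L1/L2 = -/G/- → run G
t=34: L0/L1/L2 = -/G/- → run G
t=35: L0/L1/L2 = -/G/- → run G
t=36: L0/L1/L2 = -/G/- → run G
t=37: (idle)
t=38: (idle)
t=39: (idle)
t=40: (idle)
t=41: (idle)
t=42: (idle)
t=43: (idle)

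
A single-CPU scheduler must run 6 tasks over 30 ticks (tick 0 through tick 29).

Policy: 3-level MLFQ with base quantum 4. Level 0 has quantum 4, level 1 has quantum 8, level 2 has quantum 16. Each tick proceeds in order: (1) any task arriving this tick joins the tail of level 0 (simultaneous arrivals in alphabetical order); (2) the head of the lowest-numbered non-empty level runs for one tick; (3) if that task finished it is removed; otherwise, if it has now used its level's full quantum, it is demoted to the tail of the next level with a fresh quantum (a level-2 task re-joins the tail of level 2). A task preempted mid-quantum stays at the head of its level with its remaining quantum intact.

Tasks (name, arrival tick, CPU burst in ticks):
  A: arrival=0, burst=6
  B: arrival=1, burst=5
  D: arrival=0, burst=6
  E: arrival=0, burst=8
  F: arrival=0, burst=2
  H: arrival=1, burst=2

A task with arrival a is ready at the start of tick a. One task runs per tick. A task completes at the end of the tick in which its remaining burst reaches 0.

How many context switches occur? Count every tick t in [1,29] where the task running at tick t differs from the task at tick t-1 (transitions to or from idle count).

t=0: L0/L1/L2 = ADEF/-/- → run A
t=1: L0/L1/L2 = ADEFBH/-/- → run A
t=2: L0/L1/L2 = ADEFBH/-/- → run A
t=3: L0/L1/L2 = ADEFBH/-/- → run A
t=4: L0/L1/L2 = DEFBH/A/- → run D
t=5: L0/L1/L2 = DEFBH/A/- → run D
t=6: L0/L1/L2 = DEFBH/A/- → run D
t=7: L0/L1/L2 = DEFBH/A/- → run D
t=8: L0/L1/L2 = EFBH/AD/- → run E
t=9: L0/L1/L2 = EFBH/AD/- → run E
t=10: L0/L1/L2 = EFBH/AD/- → run E
t=11: L0/L1/L2 = EFBH/AD/- → run E
t=12: L0/L1/L2 = FBH/ADE/- → run F
t=13: L0/L1/L2 = FBH/ADE/- → run F
t=14: L0/L1/L2 = BH/ADE/- → run B
t=15: L0/L1/L2 = BH/ADE/- → run B
t=16: L0/L1/L2 = BH/ADE/- → run B
t=17: L0/L1/L2 = BH/ADE/- → run B
t=18: L0/L1/L2 = H/ADEB/- → run H
t=19: L0/L1/L2 = H/ADEB/- → run H
t=20: L0/L1/L2 = -/ADEB/- → run A
t=21: L0/L1/L2 = -/ADEB/- → run A
t=22: L0/L1/L2 = -/DEB/- → run D
t=23: L0/L1/L2 = -/DEB/- → run D
t=24: L0/L1/L2 = -/EB/- → run E
t=25: L0/L1/L2 = -/EB/- → run E
t=26: L0/L1/L2 = -/EB/- → run E
t=27: L0/L1/L2 = -/EB/- → run E
t=28: L0/L1/L2 = -/B/- → run B
t=29: (idle)

context switches = 10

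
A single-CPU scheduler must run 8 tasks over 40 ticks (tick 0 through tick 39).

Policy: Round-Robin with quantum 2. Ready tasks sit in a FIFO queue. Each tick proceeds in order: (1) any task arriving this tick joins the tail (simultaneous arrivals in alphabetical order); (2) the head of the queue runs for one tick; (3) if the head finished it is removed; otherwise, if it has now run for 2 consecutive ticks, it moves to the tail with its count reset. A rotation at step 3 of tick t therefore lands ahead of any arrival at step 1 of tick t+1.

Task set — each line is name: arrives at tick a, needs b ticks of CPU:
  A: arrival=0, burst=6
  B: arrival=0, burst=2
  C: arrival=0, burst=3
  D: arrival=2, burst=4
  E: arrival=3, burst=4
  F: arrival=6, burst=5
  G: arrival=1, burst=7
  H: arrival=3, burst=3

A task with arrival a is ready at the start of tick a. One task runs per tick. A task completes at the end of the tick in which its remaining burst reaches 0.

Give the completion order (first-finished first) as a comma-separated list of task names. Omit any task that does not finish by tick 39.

completion order = B, C, A, D, E, H, F, G

t=0: queue=[A,B,C] q_used=0 → run A
t=1: queue=[A,B,C,G] q_used=1 → run A
t=2: queue=[B,C,G,A,D] q_used=0 → run B
t=3: queue=[B,C,G,A,D,E,H] q_used=1 → run B
t=4: queue=[C,G,A,D,E,H] q_used=0 → run C
t=5: queue=[C,G,A,D,E,H] q_used=1 → run C
t=6: queue=[G,A,D,E,H,C,F] q_used=0 → run G
t=7: queue=[G,A,D,E,H,C,F] q_used=1 → run G
t=8: queue=[A,D,E,H,C,F,G] q_used=0 → run A
t=9: queue=[A,D,E,H,C,F,G] q_used=1 → run A
t=10: queue=[D,E,H,C,F,G,A] q_used=0 → run D
t=11: queue=[D,E,H,C,F,G,A] q_used=1 → run D
t=12: queue=[E,H,C,F,G,A,D] q_used=0 → run E
t=13: queue=[E,H,C,F,G,A,D] q_used=1 → run E
t=14: queue=[H,C,F,G,A,D,E] q_used=0 → run H
t=15: queue=[H,C,F,G,A,D,E] q_used=1 → run H
t=16: queue=[C,F,G,A,D,E,H] q_used=0 → run C
t=17: queue=[F,G,A,D,E,H] q_used=0 → run F
t=18: queue=[F,G,A,D,E,H] q_used=1 → run F
t=19: queue=[G,A,D,E,H,F] q_used=0 → run G
t=20: queue=[G,A,D,E,H,F] q_used=1 → run G
t=21: queue=[A,D,E,H,F,G] q_used=0 → run A
t=22: queue=[A,D,E,H,F,G] q_used=1 → run A
t=23: queue=[D,E,H,F,G] q_used=0 → run D
t=24: queue=[D,E,H,F,G] q_used=1 → run D
t=25: queue=[E,H,F,G] q_used=0 → run E
t=26: queue=[E,H,F,G] q_used=1 → run E
t=27: queue=[H,F,G] q_used=0 → run H
t=28: queue=[F,G] q_used=0 → run F
t=29: queue=[F,G] q_used=1 → run F
t=30: queue=[G,F] q_used=0 → run G
t=31: queue=[G,F] q_used=1 → run G
t=32: queue=[F,G] q_used=0 → run F
t=33: queue=[G] q_used=0 → run G
t=34: (idle)
t=35: (idle)
t=36: (idle)
t=37: (idle)
t=38: (idle)
t=39: (idle)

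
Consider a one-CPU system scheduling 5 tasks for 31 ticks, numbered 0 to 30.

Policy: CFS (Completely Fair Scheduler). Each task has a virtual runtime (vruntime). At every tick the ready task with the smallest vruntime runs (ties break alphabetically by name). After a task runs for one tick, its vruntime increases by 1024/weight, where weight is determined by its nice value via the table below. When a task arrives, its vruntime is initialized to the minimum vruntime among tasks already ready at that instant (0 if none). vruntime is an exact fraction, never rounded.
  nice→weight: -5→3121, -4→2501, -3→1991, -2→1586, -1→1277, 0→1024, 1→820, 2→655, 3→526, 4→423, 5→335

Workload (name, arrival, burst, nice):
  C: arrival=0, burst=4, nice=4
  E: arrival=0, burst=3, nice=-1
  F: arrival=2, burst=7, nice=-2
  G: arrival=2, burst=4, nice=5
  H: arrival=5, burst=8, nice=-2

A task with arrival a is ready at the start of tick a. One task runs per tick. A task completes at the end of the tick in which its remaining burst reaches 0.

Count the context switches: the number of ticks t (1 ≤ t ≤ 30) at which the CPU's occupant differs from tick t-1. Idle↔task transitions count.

t=0: vr[C=0 E=0] → run C
t=1: vr[C=1024/423 E=0] → run E
t=2: vr[C=1024/423 E=1024/1277 F=1024/1277 G=1024/1277] → run E
t=3: vr[C=1024/423 E=2048/1277 F=1024/1277 G=1024/1277] → run F
t=4: vr[C=1024/423 E=2048/1277 F=1465856/1012661 G=1024/1277] → run G
t=5: vr[C=1024/423 E=2048/1277 F=1465856/1012661 G=1650688/427795 H=1465856/1012661] → run F
t=6: vr[C=1024/423 E=2048/1277 F=2119680/1012661 G=1650688/427795 H=1465856/1012661] → run H
t=7: vr[C=1024/423 E=2048/1277 F=2119680/1012661 G=1650688/427795 H=2119680/1012661] → run E
t=8: vr[C=1024/423 F=2119680/1012661 G=1650688/427795 H=2119680/1012661] → run F
t=9: vr[C=1024/423 F=2773504/1012661 G=1650688/427795 H=2119680/1012661] → run H
t=10: vr[C=1024/423 F=2773504/1012661 G=1650688/427795 H=2773504/1012661] → run C
t=11: vr[C=2048/423 F=2773504/1012661 G=1650688/427795 H=2773504/1012661] → run F
t=12: vr[C=2048/423 F=3427328/1012661 G=1650688/427795 H=2773504/1012661] → run H
t=13: vr[C=2048/423 F=3427328/1012661 G=1650688/427795 H=3427328/1012661] → run F
t=14: vr[C=2048/423 F=4081152/1012661 G=1650688/427795 H=3427328/1012661] → run H
t=15: vr[C=2048/423 F=4081152/1012661 G=1650688/427795 H=4081152/1012661] → run G
t=16: vr[C=2048/423 F=4081152/1012661 G=2958336/427795 H=4081152/1012661] → run F
t=17: vr[C=2048/423 F=4734976/1012661 G=2958336/427795 H=4081152/1012661] → run H
t=18: vr[C=2048/423 F=4734976/1012661 G=2958336/427795 H=4734976/1012661] → run F
t=19: vr[C=2048/423 G=2958336/427795 H=4734976/1012661] → run H
t=20: vr[C=2048/423 G=2958336/427795 H=5388800/1012661] → run C
t=21: vr[C=1024/141 G=2958336/427795 H=5388800/1012661] → run H
t=22: vr[C=1024/141 G=2958336/427795 H=6042624/1012661] → run H
t=23: vr[C=1024/141 G=2958336/427795] → run G
t=24: vr[C=1024/141 G=4265984/427795] → run C
t=25: vr[G=4265984/427795] → run G
t=26: (idle)
t=27: (idle)
t=28: (idle)
t=29: (idle)
t=30: (idle)

context switches = 24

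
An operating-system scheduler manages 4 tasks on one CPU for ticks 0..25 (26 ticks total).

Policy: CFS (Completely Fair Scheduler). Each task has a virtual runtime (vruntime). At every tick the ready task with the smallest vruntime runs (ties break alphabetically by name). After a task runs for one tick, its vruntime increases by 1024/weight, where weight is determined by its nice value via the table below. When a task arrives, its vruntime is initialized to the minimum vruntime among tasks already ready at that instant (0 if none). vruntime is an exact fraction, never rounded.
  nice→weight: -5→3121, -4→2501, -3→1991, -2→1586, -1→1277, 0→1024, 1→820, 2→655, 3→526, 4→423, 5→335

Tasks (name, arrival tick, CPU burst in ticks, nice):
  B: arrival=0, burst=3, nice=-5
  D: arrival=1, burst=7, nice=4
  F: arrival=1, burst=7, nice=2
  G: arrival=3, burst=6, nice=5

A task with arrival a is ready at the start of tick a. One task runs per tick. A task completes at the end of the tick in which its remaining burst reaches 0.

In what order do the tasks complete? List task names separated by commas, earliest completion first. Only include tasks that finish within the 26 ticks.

t=0: vr[B=0] → run B
t=1: vr[B=1024/3121 D=1024/3121 F=1024/3121] → run B
t=2: vr[B=2048/3121 D=1024/3121 F=1024/3121] → run D
t=3: vr[B=2048/3121 D=3629056/1320183 F=1024/3121 G=1024/3121] → run F
t=4: vr[B=2048/3121 D=3629056/1320183 F=3866624/2044255 G=1024/3121] → run G
t=5: vr[B=2048/3121 D=3629056/1320183 F=3866624/2044255 G=3538944/1045535] → run B
t=6: vr[D=3629056/1320183 F=3866624/2044255 G=3538944/1045535] → run F
t=7: vr[D=3629056/1320183 F=7062528/2044255 G=3538944/1045535] → run D
t=8: vr[D=6824960/1320183 F=7062528/2044255 G=3538944/1045535] → run G
t=9: vr[D=6824960/1320183 F=7062528/2044255 G=6734848/1045535] → run F
t=10: vr[D=6824960/1320183 F=10258432/2044255 G=6734848/1045535] → run F
t=11: vr[D=6824960/1320183 F=13454336/2044255 G=6734848/1045535] → run D
t=12: vr[D=3340288/440061 F=13454336/2044255 G=6734848/1045535] → run G
t=13: vr[D=3340288/440061 F=13454336/2044255 G=9930752/1045535] → run F
t=14: vr[D=3340288/440061 F=3330048/408851 G=9930752/1045535] → run D
t=15: vr[D=13216768/1320183 F=3330048/408851 G=9930752/1045535] → run F
t=16: vr[D=13216768/1320183 F=19846144/2044255 G=9930752/1045535] → run G
t=17: vr[D=13216768/1320183 F=19846144/2044255 G=13126656/1045535] → run F
t=18: vr[D=13216768/1320183 G=13126656/1045535] → run D
t=19: vr[D=16412672/1320183 G=13126656/1045535] → run D
t=20: vr[D=6536192/440061 G=13126656/1045535] → run G
t=21: vr[D=6536192/440061 G=3264512/209107] → run D
t=22: vr[G=3264512/209107] → run G
t=23: (idle)
t=24: (idle)
t=25: (idle)

completion order = B, F, D, G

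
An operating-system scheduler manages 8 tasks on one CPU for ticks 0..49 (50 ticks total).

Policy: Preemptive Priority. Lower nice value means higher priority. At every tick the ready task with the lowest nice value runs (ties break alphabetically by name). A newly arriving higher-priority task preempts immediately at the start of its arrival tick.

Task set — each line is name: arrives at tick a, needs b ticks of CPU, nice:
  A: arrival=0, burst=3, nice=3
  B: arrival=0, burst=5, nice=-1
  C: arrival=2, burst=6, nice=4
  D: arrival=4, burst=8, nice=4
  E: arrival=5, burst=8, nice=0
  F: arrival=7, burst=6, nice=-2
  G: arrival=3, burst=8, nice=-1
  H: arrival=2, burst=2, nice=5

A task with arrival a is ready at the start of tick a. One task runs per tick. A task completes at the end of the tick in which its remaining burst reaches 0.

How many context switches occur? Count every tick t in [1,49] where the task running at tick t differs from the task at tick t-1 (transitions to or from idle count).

context switches = 9

t=0: ready={A,B} → run B
t=1: ready={A,B} → run B
t=2: ready={A,B,C,H} → run B
t=3: ready={A,B,C,G,H} → run B
t=4: ready={A,B,C,D,G,H} → run B
t=5: ready={A,C,D,E,G,H} → run G
t=6: ready={A,C,D,E,G,H} → run G
t=7: ready={A,C,D,E,F,G,H} → run F
t=8: ready={A,C,D,E,F,G,H} → run F
t=9: ready={A,C,D,E,F,G,H} → run F
t=10: ready={A,C,D,E,F,G,H} → run F
t=11: ready={A,C,D,E,F,G,H} → run F
t=12: ready={A,C,D,E,F,G,H} → run F
t=13: ready={A,C,D,E,G,H} → run G
t=14: ready={A,C,D,E,G,H} → run G
t=15: ready={A,C,D,E,G,H} → run G
t=16: ready={A,C,D,E,G,H} → run G
t=17: ready={A,C,D,E,G,H} → run G
t=18: ready={A,C,D,E,G,H} → run G
t=19: ready={A,C,D,E,H} → run E
t=20: ready={A,C,D,E,H} → run E
t=21: ready={A,C,D,E,H} → run E
t=22: ready={A,C,D,E,H} → run E
t=23: ready={A,C,D,E,H} → run E
t=24: ready={A,C,D,E,H} → run E
t=25: ready={A,C,D,E,H} → run E
t=26: ready={A,C,D,E,H} → run E
t=27: ready={A,C,D,H} → run A
t=28: ready={A,C,D,H} → run A
t=29: ready={A,C,D,H} → run A
t=30: ready={C,D,H} → run C
t=31: ready={C,D,H} → run C
t=32: ready={C,D,H} → run C
t=33: ready={C,D,H} → run C
t=34: ready={C,D,H} → run C
t=35: ready={C,D,H} → run C
t=36: ready={D,H} → run D
t=37: ready={D,H} → run D
t=38: ready={D,H} → run D
t=39: ready={D,H} → run D
t=40: ready={D,H} → run D
t=41: ready={D,H} → run D
t=42: ready={D,H} → run D
t=43: ready={D,H} → run D
t=44: ready={H} → run H
t=45: ready={H} → run H
t=46: (idle)
t=47: (idle)
t=48: (idle)
t=49: (idle)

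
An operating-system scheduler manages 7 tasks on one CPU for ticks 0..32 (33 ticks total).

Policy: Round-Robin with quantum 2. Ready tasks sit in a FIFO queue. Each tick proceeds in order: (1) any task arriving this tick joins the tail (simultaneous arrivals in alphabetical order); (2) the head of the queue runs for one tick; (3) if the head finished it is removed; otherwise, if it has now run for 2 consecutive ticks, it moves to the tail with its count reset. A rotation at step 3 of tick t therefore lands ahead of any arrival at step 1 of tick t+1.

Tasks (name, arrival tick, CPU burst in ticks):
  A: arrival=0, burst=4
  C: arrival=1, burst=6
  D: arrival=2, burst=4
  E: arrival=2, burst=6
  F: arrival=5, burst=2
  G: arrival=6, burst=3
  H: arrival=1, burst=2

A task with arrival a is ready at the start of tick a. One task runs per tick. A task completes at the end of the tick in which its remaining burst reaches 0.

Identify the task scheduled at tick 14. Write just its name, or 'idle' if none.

running at tick 14 = F

t=0: queue=[A] q_used=0 → run A
t=1: queue=[A,C,H] q_used=1 → run A
t=2: queue=[C,H,A,D,E] q_used=0 → run C
t=3: queue=[C,H,A,D,E] q_used=1 → run C
t=4: queue=[H,A,D,E,C] q_used=0 → run H
t=5: queue=[H,A,D,E,C,F] q_used=1 → run H
t=6: queue=[A,D,E,C,F,G] q_used=0 → run A
t=7: queue=[A,D,E,C,F,G] q_used=1 → run A
t=8: queue=[D,E,C,F,G] q_used=0 → run D
t=9: queue=[D,E,C,F,G] q_used=1 → run D
t=10: queue=[E,C,F,G,D] q_used=0 → run E
t=11: queue=[E,C,F,G,D] q_used=1 → run E
t=12: queue=[C,F,G,D,E] q_used=0 → run C
t=13: queue=[C,F,G,D,E] q_used=1 → run C
t=14: queue=[F,G,D,E,C] q_used=0 → run F
t=15: queue=[F,G,D,E,C] q_used=1 → run F
t=16: queue=[G,D,E,C] q_used=0 → run G
t=17: queue=[G,D,E,C] q_used=1 → run G
t=18: queue=[D,E,C,G] q_used=0 → run D
t=19: queue=[D,E,C,G] q_used=1 → run D
t=20: queue=[E,C,G] q_used=0 → run E
t=21: queue=[E,C,G] q_used=1 → run E
t=22: queue=[C,G,E] q_used=0 → run C
t=23: queue=[C,G,E] q_used=1 → run C
t=24: queue=[G,E] q_used=0 → run G
t=25: queue=[E] q_used=0 → run E
t=26: queue=[E] q_used=1 → run E
t=27: (idle)
t=28: (idle)
t=29: (idle)
t=30: (idle)
t=31: (idle)
t=32: (idle)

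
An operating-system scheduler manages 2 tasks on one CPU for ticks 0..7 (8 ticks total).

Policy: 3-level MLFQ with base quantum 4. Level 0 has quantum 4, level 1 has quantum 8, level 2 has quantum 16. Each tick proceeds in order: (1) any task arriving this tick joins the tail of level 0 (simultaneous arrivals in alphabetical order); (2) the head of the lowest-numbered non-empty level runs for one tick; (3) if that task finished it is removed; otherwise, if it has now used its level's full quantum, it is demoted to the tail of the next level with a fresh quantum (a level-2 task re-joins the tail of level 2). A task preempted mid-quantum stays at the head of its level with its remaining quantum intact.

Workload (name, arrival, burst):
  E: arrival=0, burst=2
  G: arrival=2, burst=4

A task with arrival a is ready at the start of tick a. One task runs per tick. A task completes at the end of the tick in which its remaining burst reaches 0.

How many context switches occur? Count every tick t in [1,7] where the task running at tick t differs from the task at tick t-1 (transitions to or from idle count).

context switches = 2

t=0: L0/L1/L2 = E/-/- → run E
t=1: L0/L1/L2 = E/-/- → run E
t=2: L0/L1/L2 = G/-/- → run G
t=3: L0/L1/L2 = G/-/- → run G
t=4: L0/L1/L2 = G/-/- → run G
t=5: L0/L1/L2 = G/-/- → run G
t=6: (idle)
t=7: (idle)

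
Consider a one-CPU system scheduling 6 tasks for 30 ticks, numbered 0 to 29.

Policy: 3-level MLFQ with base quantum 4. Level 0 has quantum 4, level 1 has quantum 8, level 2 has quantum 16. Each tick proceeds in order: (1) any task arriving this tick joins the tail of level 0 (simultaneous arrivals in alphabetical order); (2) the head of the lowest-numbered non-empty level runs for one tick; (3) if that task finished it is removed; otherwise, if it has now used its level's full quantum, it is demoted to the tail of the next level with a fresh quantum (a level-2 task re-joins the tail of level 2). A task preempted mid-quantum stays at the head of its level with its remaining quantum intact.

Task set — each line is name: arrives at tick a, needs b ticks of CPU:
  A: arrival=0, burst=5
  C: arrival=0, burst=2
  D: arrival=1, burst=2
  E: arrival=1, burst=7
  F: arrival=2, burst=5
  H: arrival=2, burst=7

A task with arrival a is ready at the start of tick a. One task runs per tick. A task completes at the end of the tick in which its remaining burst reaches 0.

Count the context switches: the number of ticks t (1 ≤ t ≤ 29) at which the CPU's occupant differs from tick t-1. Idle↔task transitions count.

t=0: L0/L1/L2 = AC/-/- → run A
t=1: L0/L1/L2 = ACDE/-/- → run A
t=2: L0/L1/L2 = ACDEFH/-/- → run A
t=3: L0/L1/L2 = ACDEFH/-/- → run A
t=4: L0/L1/L2 = CDEFH/A/- → run C
t=5: L0/L1/L2 = CDEFH/A/- → run C
t=6: L0/L1/L2 = DEFH/A/- → run D
t=7: L0/L1/L2 = DEFH/A/- → run D
t=8: L0/L1/L2 = EFH/A/- → run E
t=9: L0/L1/L2 = EFH/A/- → run E
t=10: L0/L1/L2 = EFH/A/- → run E
t=11: L0/L1/L2 = EFH/A/- → run E
t=12: L0/L1/L2 = FH/AE/- → run F
t=13: L0/L1/L2 = FH/AE/- → run F
t=14: L0/L1/L2 = FH/AE/- → run F
t=15: L0/L1/L2 = FH/AE/- → run F
t=16: L0/L1/L2 = H/AEF/- → run H
t=17: L0/L1/L2 = H/AEF/- → run H
t=18: L0/L1/L2 = H/AEF/- → run H
t=19: L0/L1/L2 = H/AEF/- → run H
t=20: L0/L1/L2 = -/AEFH/- → run A
t=21: L0/L1/L2 = -/EFH/- → run E
t=22: L0/L1/L2 = -/EFH/- → run E
t=23: L0/L1/L2 = -/EFH/- → run E
t=24: L0/L1/L2 = -/FH/- → run F
t=25: L0/L1/L2 = -/H/- → run H
t=26: L0/L1/L2 = -/H/- → run H
t=27: L0/L1/L2 = -/H/- → run H
t=28: (idle)
t=29: (idle)

context switches = 10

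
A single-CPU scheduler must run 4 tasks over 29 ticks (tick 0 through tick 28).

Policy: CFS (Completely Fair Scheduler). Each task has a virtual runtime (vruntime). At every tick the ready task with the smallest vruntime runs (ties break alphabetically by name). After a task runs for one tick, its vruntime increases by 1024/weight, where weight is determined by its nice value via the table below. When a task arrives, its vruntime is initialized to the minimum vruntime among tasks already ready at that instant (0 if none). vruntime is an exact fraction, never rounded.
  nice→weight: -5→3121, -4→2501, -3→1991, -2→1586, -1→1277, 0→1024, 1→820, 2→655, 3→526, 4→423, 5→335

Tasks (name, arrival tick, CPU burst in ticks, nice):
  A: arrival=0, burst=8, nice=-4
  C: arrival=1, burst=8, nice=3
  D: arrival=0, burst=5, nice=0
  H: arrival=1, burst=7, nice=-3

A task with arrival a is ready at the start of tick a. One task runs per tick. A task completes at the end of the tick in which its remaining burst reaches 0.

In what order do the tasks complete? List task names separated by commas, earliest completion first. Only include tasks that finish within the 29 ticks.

t=0: vr[A=0 D=0] → run A
t=1: vr[A=1024/2501 C=0 D=0 H=0] → run C
t=2: vr[A=1024/2501 C=512/263 D=0 H=0] → run D
t=3: vr[A=1024/2501 C=512/263 D=1 H=0] → run H
t=4: vr[A=1024/2501 C=512/263 D=1 H=1024/1991] → run A
t=5: vr[A=2048/2501 C=512/263 D=1 H=1024/1991] → run H
t=6: vr[A=2048/2501 C=512/263 D=1 H=2048/1991] → run A
t=7: vr[A=3072/2501 C=512/263 D=1 H=2048/1991] → run D
t=8: vr[A=3072/2501 C=512/263 D=2 H=2048/1991] → run H
t=9: vr[A=3072/2501 C=512/263 D=2 H=3072/1991] → run A
t=10: vr[A=4096/2501 C=512/263 D=2 H=3072/1991] → run H
t=11: vr[A=4096/2501 C=512/263 D=2 H=4096/1991] → run A
t=12: vr[A=5120/2501 C=512/263 D=2 H=4096/1991] → run C
t=13: vr[A=5120/2501 C=1024/263 D=2 H=4096/1991] → run D
t=14: vr[A=5120/2501 C=1024/263 D=3 H=4096/1991] → run A
t=15: vr[A=6144/2501 C=1024/263 D=3 H=4096/1991] → run H
t=16: vr[A=6144/2501 C=1024/263 D=3 H=5120/1991] → run A
t=17: vr[A=7168/2501 C=1024/263 D=3 H=5120/1991] → run H
t=18: vr[A=7168/2501 C=1024/263 D=3 H=6144/1991] → run A
t=19: vr[C=1024/263 D=3 H=6144/1991] → run D
t=20: vr[C=1024/263 D=4 H=6144/1991] → run H
t=21: vr[C=1024/263 D=4] → run C
t=22: vr[C=1536/263 D=4] → run D
t=23: vr[C=1536/263] → run C
t=24: vr[C=2048/263] → run C
t=25: vr[C=2560/263] → run C
t=26: vr[C=3072/263] → run C
t=27: vr[C=3584/263] → run C
t=28: (idle)

completion order = A, H, D, C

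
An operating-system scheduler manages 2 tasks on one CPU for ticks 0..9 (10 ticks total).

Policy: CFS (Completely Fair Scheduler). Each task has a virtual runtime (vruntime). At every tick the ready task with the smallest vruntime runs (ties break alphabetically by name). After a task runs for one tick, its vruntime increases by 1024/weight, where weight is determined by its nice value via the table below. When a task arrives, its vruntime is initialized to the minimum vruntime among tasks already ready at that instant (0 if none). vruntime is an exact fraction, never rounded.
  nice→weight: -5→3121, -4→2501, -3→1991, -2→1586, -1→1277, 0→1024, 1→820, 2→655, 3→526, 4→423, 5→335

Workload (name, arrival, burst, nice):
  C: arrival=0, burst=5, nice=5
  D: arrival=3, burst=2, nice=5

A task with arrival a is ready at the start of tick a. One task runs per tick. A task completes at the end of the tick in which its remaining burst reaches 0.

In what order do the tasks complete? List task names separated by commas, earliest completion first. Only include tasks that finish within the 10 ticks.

completion order = C, D

t=0: vr[C=0] → run C
t=1: vr[C=1024/335] → run C
t=2: vr[C=2048/335] → run C
t=3: vr[C=3072/335 D=3072/335] → run C
t=4: vr[C=4096/335 D=3072/335] → run D
t=5: vr[C=4096/335 D=4096/335] → run C
t=6: vr[D=4096/335] → run D
t=7: (idle)
t=8: (idle)
t=9: (idle)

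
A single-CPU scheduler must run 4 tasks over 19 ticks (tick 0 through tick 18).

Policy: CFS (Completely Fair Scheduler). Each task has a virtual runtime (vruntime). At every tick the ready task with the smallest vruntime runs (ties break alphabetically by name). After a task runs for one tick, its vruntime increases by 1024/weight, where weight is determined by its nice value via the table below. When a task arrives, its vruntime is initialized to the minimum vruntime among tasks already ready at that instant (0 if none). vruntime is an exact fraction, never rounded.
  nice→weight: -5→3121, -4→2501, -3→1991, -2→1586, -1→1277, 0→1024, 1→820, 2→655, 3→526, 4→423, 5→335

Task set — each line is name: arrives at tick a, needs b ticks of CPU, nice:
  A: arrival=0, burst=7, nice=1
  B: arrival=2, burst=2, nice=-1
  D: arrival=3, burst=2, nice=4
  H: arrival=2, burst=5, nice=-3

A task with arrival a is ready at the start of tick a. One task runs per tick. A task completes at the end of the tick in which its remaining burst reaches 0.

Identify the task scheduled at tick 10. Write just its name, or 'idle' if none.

t=0: vr[A=0] → run A
t=1: vr[A=256/205] → run A
t=2: vr[A=512/205 B=512/205 H=512/205] → run A
t=3: vr[A=768/205 B=512/205 D=512/205 H=512/205] → run B
t=4: vr[A=768/205 B=863744/261785 D=512/205 H=512/205] → run D
t=5: vr[A=768/205 B=863744/261785 D=426496/86715 H=512/205] → run H
t=6: vr[A=768/205 B=863744/261785 D=426496/86715 H=1229312/408155] → run H
t=7: vr[A=768/205 B=863744/261785 D=426496/86715 H=1439232/408155] → run B
t=8: vr[A=768/205 D=426496/86715 H=1439232/408155] → run H
t=9: vr[A=768/205 D=426496/86715 H=1649152/408155] → run A
t=10: vr[A=1024/205 D=426496/86715 H=1649152/408155] → run H
t=11: vr[A=1024/205 D=426496/86715 H=1859072/408155] → run H
t=12: vr[A=1024/205 D=426496/86715] → run D
t=13: vr[A=1024/205] → run A
t=14: vr[A=256/41] → run A
t=15: vr[A=1536/205] → run A
t=16: (idle)
t=17: (idle)
t=18: (idle)

running at tick 10 = H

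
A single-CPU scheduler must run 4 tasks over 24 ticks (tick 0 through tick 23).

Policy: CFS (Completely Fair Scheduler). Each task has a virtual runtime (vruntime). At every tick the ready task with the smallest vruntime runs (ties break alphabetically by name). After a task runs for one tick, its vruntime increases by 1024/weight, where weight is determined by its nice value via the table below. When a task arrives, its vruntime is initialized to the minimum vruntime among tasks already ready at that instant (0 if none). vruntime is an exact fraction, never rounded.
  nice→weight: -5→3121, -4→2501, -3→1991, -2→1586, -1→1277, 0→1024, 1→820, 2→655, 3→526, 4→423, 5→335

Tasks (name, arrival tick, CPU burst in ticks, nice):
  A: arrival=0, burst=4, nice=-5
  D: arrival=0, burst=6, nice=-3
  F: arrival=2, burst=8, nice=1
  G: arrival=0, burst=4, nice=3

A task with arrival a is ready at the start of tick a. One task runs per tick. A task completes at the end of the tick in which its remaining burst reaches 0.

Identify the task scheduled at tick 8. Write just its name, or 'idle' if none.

t=0: vr[A=0 D=0 G=0] → run A
t=1: vr[A=1024/3121 D=0 G=0] → run D
t=2: vr[A=1024/3121 D=1024/1991 F=0 G=0] → run F
t=3: vr[A=1024/3121 D=1024/1991 F=256/205 G=0] → run G
t=4: vr[A=1024/3121 D=1024/1991 F=256/205 G=512/263] → run A
t=5: vr[A=2048/3121 D=1024/1991 F=256/205 G=512/263] → run D
t=6: vr[A=2048/3121 D=2048/1991 F=256/205 G=512/263] → run A
t=7: vr[A=3072/3121 D=2048/1991 F=256/205 G=512/263] → run A
t=8: vr[D=2048/1991 F=256/205 G=512/263] → run D
t=9: vr[D=3072/1991 F=256/205 G=512/263] → run F
t=10: vr[D=3072/1991 F=512/205 G=512/263] → run D
t=11: vr[D=4096/1991 F=512/205 G=512/263] → run G
t=12: vr[D=4096/1991 F=512/205 G=1024/263] → run D
t=13: vr[D=5120/1991 F=512/205 G=1024/263] → run F
t=14: vr[D=5120/1991 F=768/205 G=1024/263] → run D
t=15: vr[F=768/205 G=1024/263] → run F
t=16: vr[F=1024/205 G=1024/263] → run G
t=17: vr[F=1024/205 G=1536/263] → run F
t=18: vr[F=256/41 G=1536/263] → run G
t=19: vr[F=256/41] → run F
t=20: vr[F=1536/205] → run F
t=21: vr[F=1792/205] → run F
t=22: (idle)
t=23: (idle)

running at tick 8 = D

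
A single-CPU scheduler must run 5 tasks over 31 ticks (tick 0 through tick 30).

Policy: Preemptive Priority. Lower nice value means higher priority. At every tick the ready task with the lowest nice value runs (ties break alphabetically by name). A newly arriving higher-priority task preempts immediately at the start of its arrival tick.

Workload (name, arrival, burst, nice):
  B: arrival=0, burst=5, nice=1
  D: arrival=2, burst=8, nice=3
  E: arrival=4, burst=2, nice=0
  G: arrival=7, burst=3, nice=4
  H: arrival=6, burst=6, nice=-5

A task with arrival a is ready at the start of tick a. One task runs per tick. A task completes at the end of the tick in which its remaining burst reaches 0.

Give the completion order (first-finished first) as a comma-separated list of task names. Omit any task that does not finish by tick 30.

completion order = E, H, B, D, G

t=0: ready={B} → run B
t=1: ready={B} → run B
t=2: ready={B,D} → run B
t=3: ready={B,D} → run B
t=4: ready={B,D,E} → run E
t=5: ready={B,D,E} → run E
t=6: ready={B,D,H} → run H
t=7: ready={B,D,G,H} → run H
t=8: ready={B,D,G,H} → run H
t=9: ready={B,D,G,H} → run H
t=10: ready={B,D,G,H} → run H
t=11: ready={B,D,G,H} → run H
t=12: ready={B,D,G} → run B
t=13: ready={D,G} → run D
t=14: ready={D,G} → run D
t=15: ready={D,G} → run D
t=16: ready={D,G} → run D
t=17: ready={D,G} → run D
t=18: ready={D,G} → run D
t=19: ready={D,G} → run D
t=20: ready={D,G} → run D
t=21: ready={G} → run G
t=22: ready={G} → run G
t=23: ready={G} → run G
t=24: (idle)
t=25: (idle)
t=26: (idle)
t=27: (idle)
t=28: (idle)
t=29: (idle)
t=30: (idle)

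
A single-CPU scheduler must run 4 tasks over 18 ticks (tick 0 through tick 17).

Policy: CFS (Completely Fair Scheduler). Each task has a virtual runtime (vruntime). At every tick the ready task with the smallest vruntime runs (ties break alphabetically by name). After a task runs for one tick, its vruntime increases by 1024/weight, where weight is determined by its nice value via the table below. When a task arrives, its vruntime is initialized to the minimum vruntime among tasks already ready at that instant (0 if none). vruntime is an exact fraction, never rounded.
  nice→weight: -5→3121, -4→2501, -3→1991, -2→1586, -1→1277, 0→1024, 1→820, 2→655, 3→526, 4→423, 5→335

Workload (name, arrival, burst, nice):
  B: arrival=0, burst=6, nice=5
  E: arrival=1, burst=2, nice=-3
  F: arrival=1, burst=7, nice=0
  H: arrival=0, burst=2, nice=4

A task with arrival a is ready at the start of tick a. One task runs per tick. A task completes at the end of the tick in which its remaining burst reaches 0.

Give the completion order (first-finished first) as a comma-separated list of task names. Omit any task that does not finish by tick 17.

completion order = E, H, F, B

t=0: vr[B=0 H=0] → run B
t=1: vr[B=1024/335 E=0 F=0 H=0] → run E
t=2: vr[B=1024/335 E=1024/1991 F=0 H=0] → run F
t=3: vr[B=1024/335 E=1024/1991 F=1 H=0] → run H
t=4: vr[B=1024/335 E=1024/1991 F=1 H=1024/423] → run E
t=5: vr[B=1024/335 F=1 H=1024/423] → run F
t=6: vr[B=1024/335 F=2 H=1024/423] → run F
t=7: vr[B=1024/335 F=3 H=1024/423] → run H
t=8: vr[B=1024/335 F=3] → run F
t=9: vr[B=1024/335 F=4] → run B
t=10: vr[B=2048/335 F=4] → run F
t=11: vr[B=2048/335 F=5] → run F
t=12: vr[B=2048/335 F=6] → run F
t=13: vr[B=2048/335] → run B
t=14: vr[B=3072/335] → run B
t=15: vr[B=4096/335] → run B
t=16: vr[B=1024/67] → run B
t=17: (idle)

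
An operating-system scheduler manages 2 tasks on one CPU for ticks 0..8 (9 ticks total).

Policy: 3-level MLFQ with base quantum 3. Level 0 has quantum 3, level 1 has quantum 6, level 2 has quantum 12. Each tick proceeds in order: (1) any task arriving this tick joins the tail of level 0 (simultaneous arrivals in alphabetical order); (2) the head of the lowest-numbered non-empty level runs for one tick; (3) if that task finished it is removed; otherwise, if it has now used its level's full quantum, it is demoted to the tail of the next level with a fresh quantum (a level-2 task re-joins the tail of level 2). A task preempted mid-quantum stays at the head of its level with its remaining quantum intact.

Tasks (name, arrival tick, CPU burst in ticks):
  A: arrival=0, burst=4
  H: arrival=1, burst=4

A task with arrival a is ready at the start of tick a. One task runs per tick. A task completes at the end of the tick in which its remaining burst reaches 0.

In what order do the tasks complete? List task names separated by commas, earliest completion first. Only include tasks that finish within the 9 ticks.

completion order = A, H

t=0: L0/L1/L2 = A/-/- → run A
t=1: L0/L1/L2 = AH/-/- → run A
t=2: L0/L1/L2 = AH/-/- → run A
t=3: L0/L1/L2 = H/A/- → run H
t=4: L0/L1/L2 = H/A/- → run H
t=5: L0/L1/L2 = H/A/- → run H
t=6: L0/L1/L2 = -/AH/- → run A
t=7: L0/L1/L2 = -/H/- → run H
t=8: (idle)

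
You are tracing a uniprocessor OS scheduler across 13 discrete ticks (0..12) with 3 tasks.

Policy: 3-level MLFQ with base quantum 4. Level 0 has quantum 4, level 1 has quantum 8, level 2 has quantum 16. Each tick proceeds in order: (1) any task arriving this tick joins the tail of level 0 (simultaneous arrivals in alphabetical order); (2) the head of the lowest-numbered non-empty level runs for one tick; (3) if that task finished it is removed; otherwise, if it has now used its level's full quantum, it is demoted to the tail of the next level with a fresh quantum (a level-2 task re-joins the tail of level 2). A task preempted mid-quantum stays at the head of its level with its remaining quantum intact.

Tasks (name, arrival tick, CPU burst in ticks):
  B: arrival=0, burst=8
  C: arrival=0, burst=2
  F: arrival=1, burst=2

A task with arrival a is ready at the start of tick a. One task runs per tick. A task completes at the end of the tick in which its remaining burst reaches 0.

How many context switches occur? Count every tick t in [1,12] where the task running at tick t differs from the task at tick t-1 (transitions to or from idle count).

context switches = 4

t=0: L0/L1/L2 = BC/-/- → run B
t=1: L0/L1/L2 = BCF/-/- → run B
t=2: L0/L1/L2 = BCF/-/- → run B
t=3: L0/L1/L2 = BCF/-/- → run B
t=4: L0/L1/L2 = CF/B/- → run C
t=5: L0/L1/L2 = CF/B/- → run C
t=6: L0/L1/L2 = F/B/- → run F
t=7: L0/L1/L2 = F/B/- → run F
t=8: L0/L1/L2 = -/B/- → run B
t=9: L0/L1/L2 = -/B/- → run B
t=10: L0/L1/L2 = -/B/- → run B
t=11: L0/L1/L2 = -/B/- → run B
t=12: (idle)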